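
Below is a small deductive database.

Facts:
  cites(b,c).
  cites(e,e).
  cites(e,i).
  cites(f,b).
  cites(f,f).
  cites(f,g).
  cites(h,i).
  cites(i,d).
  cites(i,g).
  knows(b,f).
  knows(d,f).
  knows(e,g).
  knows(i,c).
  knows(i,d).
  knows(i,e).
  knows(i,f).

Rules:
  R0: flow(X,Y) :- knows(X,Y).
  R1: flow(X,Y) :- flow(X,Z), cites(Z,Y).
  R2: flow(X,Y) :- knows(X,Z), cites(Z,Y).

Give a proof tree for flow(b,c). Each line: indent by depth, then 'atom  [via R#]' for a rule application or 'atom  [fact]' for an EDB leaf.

flow(b,c)  [via R1]
  flow(b,b)  [via R2]
    knows(b,f)  [fact]
    cites(f,b)  [fact]
  cites(b,c)  [fact]

round 1: derive flow(b,f) via R0 from knows(b,f)
round 1: derive flow(d,f) via R0 from knows(d,f)
round 1: derive flow(e,g) via R0 from knows(e,g)
round 1: derive flow(i,c) via R0 from knows(i,c)
round 1: derive flow(i,d) via R0 from knows(i,d)
round 1: derive flow(i,e) via R0 from knows(i,e)
round 1: derive flow(i,f) via R0 from knows(i,f)
round 1: derive flow(b,b) via R2 from knows(b,f), cites(f,b)
round 1: derive flow(b,g) via R2 from knows(b,f), cites(f,g)
round 1: derive flow(d,b) via R2 from knows(d,f), cites(f,b)
round 1: derive flow(d,g) via R2 from knows(d,f), cites(f,g)
round 1: derive flow(i,b) via R2 from knows(i,f), cites(f,b)
round 1: derive flow(i,g) via R2 from knows(i,f), cites(f,g)
round 1: derive flow(i,i) via R2 from knows(i,e), cites(e,i)
round 2: derive flow(b,c) via R1 from flow(b,b), cites(b,c)
round 2: derive flow(d,c) via R1 from flow(d,b), cites(b,c)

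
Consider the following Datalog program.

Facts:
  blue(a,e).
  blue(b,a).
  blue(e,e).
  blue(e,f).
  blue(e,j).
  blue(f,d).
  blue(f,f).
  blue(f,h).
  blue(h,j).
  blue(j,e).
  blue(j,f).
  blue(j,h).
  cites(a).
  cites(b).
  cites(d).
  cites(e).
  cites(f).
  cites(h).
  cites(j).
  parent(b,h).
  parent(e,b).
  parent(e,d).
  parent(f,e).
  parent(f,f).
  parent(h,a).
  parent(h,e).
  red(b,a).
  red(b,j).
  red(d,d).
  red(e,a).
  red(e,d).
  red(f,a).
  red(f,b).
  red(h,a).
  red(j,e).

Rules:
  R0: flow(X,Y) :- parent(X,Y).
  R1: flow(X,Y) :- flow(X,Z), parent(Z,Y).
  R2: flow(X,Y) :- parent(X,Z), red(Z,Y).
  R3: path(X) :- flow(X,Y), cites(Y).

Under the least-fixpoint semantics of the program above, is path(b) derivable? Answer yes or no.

round 1: derive flow(b,h) via R0 from parent(b,h)
round 1: derive flow(e,b) via R0 from parent(e,b)
round 1: derive flow(e,d) via R0 from parent(e,d)
round 1: derive flow(f,e) via R0 from parent(f,e)
round 1: derive flow(f,f) via R0 from parent(f,f)
round 1: derive flow(h,a) via R0 from parent(h,a)
round 1: derive flow(h,e) via R0 from parent(h,e)
round 1: derive flow(b,a) via R2 from parent(b,h), red(h,a)
round 1: derive flow(e,a) via R2 from parent(e,b), red(b,a)
round 1: derive flow(e,j) via R2 from parent(e,b), red(b,j)
round 1: derive flow(f,a) via R2 from parent(f,e), red(e,a)
round 1: derive flow(f,b) via R2 from parent(f,f), red(f,b)
round 1: derive flow(f,d) via R2 from parent(f,e), red(e,d)
round 1: derive flow(h,d) via R2 from parent(h,e), red(e,d)
round 2: derive flow(b,e) via R1 from flow(b,h), parent(h,e)
round 2: derive flow(e,h) via R1 from flow(e,b), parent(b,h)
round 2: derive flow(f,h) via R1 from flow(f,b), parent(b,h)
round 2: derive flow(h,b) via R1 from flow(h,e), parent(e,b)
round 2: derive path(b) via R3 from flow(b,a), cites(a)
round 2: derive path(e) via R3 from flow(e,a), cites(a)
round 2: derive path(f) via R3 from flow(f,a), cites(a)
round 2: derive path(h) via R3 from flow(h,a), cites(a)
round 3: derive flow(b,b) via R1 from flow(b,e), parent(e,b)
round 3: derive flow(b,d) via R1 from flow(b,e), parent(e,d)
round 3: derive flow(e,e) via R1 from flow(e,h), parent(h,e)
round 3: derive flow(h,h) via R1 from flow(h,b), parent(b,h)

yes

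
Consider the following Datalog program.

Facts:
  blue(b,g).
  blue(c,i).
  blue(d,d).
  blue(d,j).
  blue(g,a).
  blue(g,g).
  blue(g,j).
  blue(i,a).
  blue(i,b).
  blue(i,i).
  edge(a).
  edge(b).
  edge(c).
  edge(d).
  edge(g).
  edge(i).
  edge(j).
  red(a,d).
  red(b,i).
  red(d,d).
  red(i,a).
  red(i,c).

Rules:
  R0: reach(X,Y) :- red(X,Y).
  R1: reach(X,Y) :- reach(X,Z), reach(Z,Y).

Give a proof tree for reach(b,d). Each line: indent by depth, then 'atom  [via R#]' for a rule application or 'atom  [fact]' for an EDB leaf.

reach(b,d)  [via R1]
  reach(b,a)  [via R1]
    reach(b,i)  [via R0]
      red(b,i)  [fact]
    reach(i,a)  [via R0]
      red(i,a)  [fact]
  reach(a,d)  [via R0]
    red(a,d)  [fact]

round 1: derive reach(a,d) via R0 from red(a,d)
round 1: derive reach(b,i) via R0 from red(b,i)
round 1: derive reach(d,d) via R0 from red(d,d)
round 1: derive reach(i,a) via R0 from red(i,a)
round 1: derive reach(i,c) via R0 from red(i,c)
round 2: derive reach(b,a) via R1 from reach(b,i), reach(i,a)
round 2: derive reach(b,c) via R1 from reach(b,i), reach(i,c)
round 2: derive reach(i,d) via R1 from reach(i,a), reach(a,d)
round 3: derive reach(b,d) via R1 from reach(b,a), reach(a,d)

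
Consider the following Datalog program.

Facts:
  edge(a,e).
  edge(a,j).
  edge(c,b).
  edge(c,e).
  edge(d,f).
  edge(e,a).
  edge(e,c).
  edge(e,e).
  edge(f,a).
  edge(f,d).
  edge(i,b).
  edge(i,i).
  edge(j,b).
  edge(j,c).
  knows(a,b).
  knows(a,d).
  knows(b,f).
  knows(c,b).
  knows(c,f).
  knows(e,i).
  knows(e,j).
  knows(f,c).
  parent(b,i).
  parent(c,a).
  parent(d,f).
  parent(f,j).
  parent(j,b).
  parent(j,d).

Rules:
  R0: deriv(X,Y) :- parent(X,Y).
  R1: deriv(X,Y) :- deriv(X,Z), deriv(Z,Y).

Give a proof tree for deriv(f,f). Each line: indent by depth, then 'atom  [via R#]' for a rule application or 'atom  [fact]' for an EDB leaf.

deriv(f,f)  [via R1]
  deriv(f,d)  [via R1]
    deriv(f,j)  [via R0]
      parent(f,j)  [fact]
    deriv(j,d)  [via R0]
      parent(j,d)  [fact]
  deriv(d,f)  [via R0]
    parent(d,f)  [fact]

round 1: derive deriv(b,i) via R0 from parent(b,i)
round 1: derive deriv(c,a) via R0 from parent(c,a)
round 1: derive deriv(d,f) via R0 from parent(d,f)
round 1: derive deriv(f,j) via R0 from parent(f,j)
round 1: derive deriv(j,b) via R0 from parent(j,b)
round 1: derive deriv(j,d) via R0 from parent(j,d)
round 2: derive deriv(d,j) via R1 from deriv(d,f), deriv(f,j)
round 2: derive deriv(f,b) via R1 from deriv(f,j), deriv(j,b)
round 2: derive deriv(f,d) via R1 from deriv(f,j), deriv(j,d)
round 2: derive deriv(j,f) via R1 from deriv(j,d), deriv(d,f)
round 2: derive deriv(j,i) via R1 from deriv(j,b), deriv(b,i)
round 3: derive deriv(d,b) via R1 from deriv(d,f), deriv(f,b)
round 3: derive deriv(d,d) via R1 from deriv(d,f), deriv(f,d)
round 3: derive deriv(d,i) via R1 from deriv(d,j), deriv(j,i)
round 3: derive deriv(f,f) via R1 from deriv(f,d), deriv(d,f)
round 3: derive deriv(f,i) via R1 from deriv(f,b), deriv(b,i)
round 3: derive deriv(j,j) via R1 from deriv(j,d), deriv(d,j)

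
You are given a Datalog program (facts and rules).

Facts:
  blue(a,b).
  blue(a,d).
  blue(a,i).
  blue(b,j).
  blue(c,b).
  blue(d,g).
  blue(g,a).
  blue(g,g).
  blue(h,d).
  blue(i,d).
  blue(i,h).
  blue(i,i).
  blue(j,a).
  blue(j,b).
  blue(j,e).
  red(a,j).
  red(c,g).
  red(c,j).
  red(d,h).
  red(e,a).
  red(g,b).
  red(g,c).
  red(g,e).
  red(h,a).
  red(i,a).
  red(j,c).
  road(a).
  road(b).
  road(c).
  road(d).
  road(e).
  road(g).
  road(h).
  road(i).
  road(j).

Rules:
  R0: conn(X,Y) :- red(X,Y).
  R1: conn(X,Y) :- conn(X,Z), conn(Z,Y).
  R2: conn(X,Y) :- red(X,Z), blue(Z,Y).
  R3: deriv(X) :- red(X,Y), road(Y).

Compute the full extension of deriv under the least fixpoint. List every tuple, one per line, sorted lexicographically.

round 1: derive deriv(a) via R3 from red(a,j), road(j)
round 1: derive deriv(c) via R3 from red(c,g), road(g)
round 1: derive deriv(d) via R3 from red(d,h), road(h)
round 1: derive deriv(e) via R3 from red(e,a), road(a)
round 1: derive deriv(g) via R3 from red(g,b), road(b)
round 1: derive deriv(h) via R3 from red(h,a), road(a)
round 1: derive deriv(i) via R3 from red(i,a), road(a)
round 1: derive deriv(j) via R3 from red(j,c), road(c)

deriv(a)
deriv(c)
deriv(d)
deriv(e)
deriv(g)
deriv(h)
deriv(i)
deriv(j)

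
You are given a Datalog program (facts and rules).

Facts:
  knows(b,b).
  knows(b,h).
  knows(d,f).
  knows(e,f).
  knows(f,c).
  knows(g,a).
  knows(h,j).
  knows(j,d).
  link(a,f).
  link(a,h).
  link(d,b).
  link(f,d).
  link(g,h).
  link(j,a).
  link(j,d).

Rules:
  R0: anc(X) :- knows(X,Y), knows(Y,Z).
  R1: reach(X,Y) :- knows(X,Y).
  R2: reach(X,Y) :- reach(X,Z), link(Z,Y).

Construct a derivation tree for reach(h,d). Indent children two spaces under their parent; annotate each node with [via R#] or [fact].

round 1: derive reach(b,b) via R1 from knows(b,b)
round 1: derive reach(b,h) via R1 from knows(b,h)
round 1: derive reach(d,f) via R1 from knows(d,f)
round 1: derive reach(e,f) via R1 from knows(e,f)
round 1: derive reach(f,c) via R1 from knows(f,c)
round 1: derive reach(g,a) via R1 from knows(g,a)
round 1: derive reach(h,j) via R1 from knows(h,j)
round 1: derive reach(j,d) via R1 from knows(j,d)
round 2: derive reach(d,d) via R2 from reach(d,f), link(f,d)
round 2: derive reach(e,d) via R2 from reach(e,f), link(f,d)
round 2: derive reach(g,f) via R2 from reach(g,a), link(a,f)
round 2: derive reach(g,h) via R2 from reach(g,a), link(a,h)
round 2: derive reach(h,a) via R2 from reach(h,j), link(j,a)
round 2: derive reach(h,d) via R2 from reach(h,j), link(j,d)
round 2: derive reach(j,b) via R2 from reach(j,d), link(d,b)
round 3: derive reach(d,b) via R2 from reach(d,d), link(d,b)
round 3: derive reach(e,b) via R2 from reach(e,d), link(d,b)
round 3: derive reach(g,d) via R2 from reach(g,f), link(f,d)
round 3: derive reach(h,b) via R2 from reach(h,d), link(d,b)
round 3: derive reach(h,f) via R2 from reach(h,a), link(a,f)
round 3: derive reach(h,h) via R2 from reach(h,a), link(a,h)
round 4: derive reach(g,b) via R2 from reach(g,d), link(d,b)

reach(h,d)  [via R2]
  reach(h,j)  [via R1]
    knows(h,j)  [fact]
  link(j,d)  [fact]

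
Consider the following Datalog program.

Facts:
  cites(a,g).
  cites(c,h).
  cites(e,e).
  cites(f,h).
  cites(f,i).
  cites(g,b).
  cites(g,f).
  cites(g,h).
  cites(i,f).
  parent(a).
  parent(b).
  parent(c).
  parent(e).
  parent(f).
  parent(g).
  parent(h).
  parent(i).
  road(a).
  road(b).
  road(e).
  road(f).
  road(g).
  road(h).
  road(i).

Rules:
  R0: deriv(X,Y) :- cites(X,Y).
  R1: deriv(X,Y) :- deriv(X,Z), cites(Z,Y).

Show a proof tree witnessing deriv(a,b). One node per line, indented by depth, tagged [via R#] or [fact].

round 1: derive deriv(a,g) via R0 from cites(a,g)
round 1: derive deriv(c,h) via R0 from cites(c,h)
round 1: derive deriv(e,e) via R0 from cites(e,e)
round 1: derive deriv(f,h) via R0 from cites(f,h)
round 1: derive deriv(f,i) via R0 from cites(f,i)
round 1: derive deriv(g,b) via R0 from cites(g,b)
round 1: derive deriv(g,f) via R0 from cites(g,f)
round 1: derive deriv(g,h) via R0 from cites(g,h)
round 1: derive deriv(i,f) via R0 from cites(i,f)
round 2: derive deriv(a,b) via R1 from deriv(a,g), cites(g,b)
round 2: derive deriv(a,f) via R1 from deriv(a,g), cites(g,f)
round 2: derive deriv(a,h) via R1 from deriv(a,g), cites(g,h)
round 2: derive deriv(f,f) via R1 from deriv(f,i), cites(i,f)
round 2: derive deriv(g,i) via R1 from deriv(g,f), cites(f,i)
round 2: derive deriv(i,h) via R1 from deriv(i,f), cites(f,h)
round 2: derive deriv(i,i) via R1 from deriv(i,f), cites(f,i)
round 3: derive deriv(a,i) via R1 from deriv(a,f), cites(f,i)

deriv(a,b)  [via R1]
  deriv(a,g)  [via R0]
    cites(a,g)  [fact]
  cites(g,b)  [fact]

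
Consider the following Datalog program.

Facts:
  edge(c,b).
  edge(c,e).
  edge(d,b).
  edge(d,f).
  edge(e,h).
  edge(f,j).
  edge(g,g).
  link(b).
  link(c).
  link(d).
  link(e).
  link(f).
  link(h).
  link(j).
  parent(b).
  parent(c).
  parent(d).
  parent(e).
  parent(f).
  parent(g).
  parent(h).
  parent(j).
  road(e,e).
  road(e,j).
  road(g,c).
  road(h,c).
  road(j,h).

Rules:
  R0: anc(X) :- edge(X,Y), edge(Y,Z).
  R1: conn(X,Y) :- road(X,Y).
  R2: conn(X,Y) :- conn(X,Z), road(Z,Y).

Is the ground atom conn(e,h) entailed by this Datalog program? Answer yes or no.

yes

round 1: derive conn(e,e) via R1 from road(e,e)
round 1: derive conn(e,j) via R1 from road(e,j)
round 1: derive conn(g,c) via R1 from road(g,c)
round 1: derive conn(h,c) via R1 from road(h,c)
round 1: derive conn(j,h) via R1 from road(j,h)
round 2: derive conn(e,h) via R2 from conn(e,j), road(j,h)
round 2: derive conn(j,c) via R2 from conn(j,h), road(h,c)
round 3: derive conn(e,c) via R2 from conn(e,h), road(h,c)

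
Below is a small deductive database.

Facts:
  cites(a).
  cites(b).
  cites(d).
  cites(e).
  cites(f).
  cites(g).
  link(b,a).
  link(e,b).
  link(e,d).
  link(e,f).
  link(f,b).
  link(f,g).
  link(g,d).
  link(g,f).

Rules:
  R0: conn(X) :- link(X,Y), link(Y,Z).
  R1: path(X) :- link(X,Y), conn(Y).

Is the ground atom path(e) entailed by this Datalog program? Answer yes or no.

round 1: derive conn(e) via R0 from link(e,b), link(b,a)
round 1: derive conn(f) via R0 from link(f,b), link(b,a)
round 1: derive conn(g) via R0 from link(g,f), link(f,b)
round 2: derive path(e) via R1 from link(e,f), conn(f)
round 2: derive path(f) via R1 from link(f,g), conn(g)
round 2: derive path(g) via R1 from link(g,f), conn(f)

yes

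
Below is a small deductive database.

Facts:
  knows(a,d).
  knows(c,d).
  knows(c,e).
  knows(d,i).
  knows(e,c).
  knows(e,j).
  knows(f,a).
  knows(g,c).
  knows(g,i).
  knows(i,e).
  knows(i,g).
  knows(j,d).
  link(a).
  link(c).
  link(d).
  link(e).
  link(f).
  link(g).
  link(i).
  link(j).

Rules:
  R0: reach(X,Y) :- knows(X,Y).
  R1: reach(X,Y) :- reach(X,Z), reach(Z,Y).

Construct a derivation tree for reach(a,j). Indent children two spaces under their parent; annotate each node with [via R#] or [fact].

round 1: derive reach(a,d) via R0 from knows(a,d)
round 1: derive reach(c,d) via R0 from knows(c,d)
round 1: derive reach(c,e) via R0 from knows(c,e)
round 1: derive reach(d,i) via R0 from knows(d,i)
round 1: derive reach(e,c) via R0 from knows(e,c)
round 1: derive reach(e,j) via R0 from knows(e,j)
round 1: derive reach(f,a) via R0 from knows(f,a)
round 1: derive reach(g,c) via R0 from knows(g,c)
round 1: derive reach(g,i) via R0 from knows(g,i)
round 1: derive reach(i,e) via R0 from knows(i,e)
round 1: derive reach(i,g) via R0 from knows(i,g)
round 1: derive reach(j,d) via R0 from knows(j,d)
round 2: derive reach(a,i) via R1 from reach(a,d), reach(d,i)
round 2: derive reach(c,c) via R1 from reach(c,e), reach(e,c)
round 2: derive reach(c,i) via R1 from reach(c,d), reach(d,i)
round 2: derive reach(c,j) via R1 from reach(c,e), reach(e,j)
round 2: derive reach(d,e) via R1 from reach(d,i), reach(i,e)
round 2: derive reach(d,g) via R1 from reach(d,i), reach(i,g)
round 2: derive reach(e,d) via R1 from reach(e,c), reach(c,d)
round 2: derive reach(e,e) via R1 from reach(e,c), reach(c,e)
round 2: derive reach(f,d) via R1 from reach(f,a), reach(a,d)
round 2: derive reach(g,d) via R1 from reach(g,c), reach(c,d)
round 2: derive reach(g,e) via R1 from reach(g,c), reach(c,e)
round 2: derive reach(g,g) via R1 from reach(g,i), reach(i,g)
round 2: derive reach(i,c) via R1 from reach(i,e), reach(e,c)
round 2: derive reach(i,i) via R1 from reach(i,g), reach(g,i)
round 2: derive reach(i,j) via R1 from reach(i,e), reach(e,j)
round 2: derive reach(j,i) via R1 from reach(j,d), reach(d,i)
round 3: derive reach(a,c) via R1 from reach(a,i), reach(i,c)
round 3: derive reach(a,e) via R1 from reach(a,d), reach(d,e)
round 3: derive reach(a,g) via R1 from reach(a,d), reach(d,g)
round 3: derive reach(a,j) via R1 from reach(a,i), reach(i,j)
round 3: derive reach(c,g) via R1 from reach(c,d), reach(d,g)
round 3: derive reach(d,c) via R1 from reach(d,e), reach(e,c)
round 3: derive reach(d,d) via R1 from reach(d,e), reach(e,d)
round 3: derive reach(d,j) via R1 from reach(d,e), reach(e,j)
round 3: derive reach(e,g) via R1 from reach(e,d), reach(d,g)
round 3: derive reach(e,i) via R1 from reach(e,c), reach(c,i)
round 3: derive reach(f,e) via R1 from reach(f,d), reach(d,e)
round 3: derive reach(f,g) via R1 from reach(f,d), reach(d,g)
round 3: derive reach(f,i) via R1 from reach(f,a), reach(a,i)
round 3: derive reach(g,j) via R1 from reach(g,c), reach(c,j)
round 3: derive reach(i,d) via R1 from reach(i,c), reach(c,d)
round 3: derive reach(j,c) via R1 from reach(j,i), reach(i,c)
round 3: derive reach(j,e) via R1 from reach(j,d), reach(d,e)
round 3: derive reach(j,g) via R1 from reach(j,d), reach(d,g)
round 3: derive reach(j,j) via R1 from reach(j,i), reach(i,j)
round 4: derive reach(f,c) via R1 from reach(f,a), reach(a,c)
round 4: derive reach(f,j) via R1 from reach(f,a), reach(a,j)

reach(a,j)  [via R1]
  reach(a,i)  [via R1]
    reach(a,d)  [via R0]
      knows(a,d)  [fact]
    reach(d,i)  [via R0]
      knows(d,i)  [fact]
  reach(i,j)  [via R1]
    reach(i,e)  [via R0]
      knows(i,e)  [fact]
    reach(e,j)  [via R0]
      knows(e,j)  [fact]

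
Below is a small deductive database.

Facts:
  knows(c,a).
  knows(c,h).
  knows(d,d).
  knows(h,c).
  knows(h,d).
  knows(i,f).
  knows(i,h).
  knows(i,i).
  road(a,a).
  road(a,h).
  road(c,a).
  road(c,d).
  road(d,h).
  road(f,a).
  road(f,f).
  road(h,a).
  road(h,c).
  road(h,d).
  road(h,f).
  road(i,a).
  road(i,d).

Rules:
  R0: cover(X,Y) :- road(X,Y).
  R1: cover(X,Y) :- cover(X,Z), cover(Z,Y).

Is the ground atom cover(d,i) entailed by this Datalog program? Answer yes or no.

round 1: derive cover(a,a) via R0 from road(a,a)
round 1: derive cover(a,h) via R0 from road(a,h)
round 1: derive cover(c,a) via R0 from road(c,a)
round 1: derive cover(c,d) via R0 from road(c,d)
round 1: derive cover(d,h) via R0 from road(d,h)
round 1: derive cover(f,a) via R0 from road(f,a)
round 1: derive cover(f,f) via R0 from road(f,f)
round 1: derive cover(h,a) via R0 from road(h,a)
round 1: derive cover(h,c) via R0 from road(h,c)
round 1: derive cover(h,d) via R0 from road(h,d)
round 1: derive cover(h,f) via R0 from road(h,f)
round 1: derive cover(i,a) via R0 from road(i,a)
round 1: derive cover(i,d) via R0 from road(i,d)
round 2: derive cover(a,c) via R1 from cover(a,h), cover(h,c)
round 2: derive cover(a,d) via R1 from cover(a,h), cover(h,d)
round 2: derive cover(a,f) via R1 from cover(a,h), cover(h,f)
round 2: derive cover(c,h) via R1 from cover(c,a), cover(a,h)
round 2: derive cover(d,a) via R1 from cover(d,h), cover(h,a)
round 2: derive cover(d,c) via R1 from cover(d,h), cover(h,c)
round 2: derive cover(d,d) via R1 from cover(d,h), cover(h,d)
round 2: derive cover(d,f) via R1 from cover(d,h), cover(h,f)
round 2: derive cover(f,h) via R1 from cover(f,a), cover(a,h)
round 2: derive cover(h,h) via R1 from cover(h,a), cover(a,h)
round 2: derive cover(i,h) via R1 from cover(i,a), cover(a,h)
round 3: derive cover(c,c) via R1 from cover(c,a), cover(a,c)
round 3: derive cover(c,f) via R1 from cover(c,a), cover(a,f)
round 3: derive cover(f,c) via R1 from cover(f,a), cover(a,c)
round 3: derive cover(f,d) via R1 from cover(f,a), cover(a,d)
round 3: derive cover(i,c) via R1 from cover(i,a), cover(a,c)
round 3: derive cover(i,f) via R1 from cover(i,a), cover(a,f)

no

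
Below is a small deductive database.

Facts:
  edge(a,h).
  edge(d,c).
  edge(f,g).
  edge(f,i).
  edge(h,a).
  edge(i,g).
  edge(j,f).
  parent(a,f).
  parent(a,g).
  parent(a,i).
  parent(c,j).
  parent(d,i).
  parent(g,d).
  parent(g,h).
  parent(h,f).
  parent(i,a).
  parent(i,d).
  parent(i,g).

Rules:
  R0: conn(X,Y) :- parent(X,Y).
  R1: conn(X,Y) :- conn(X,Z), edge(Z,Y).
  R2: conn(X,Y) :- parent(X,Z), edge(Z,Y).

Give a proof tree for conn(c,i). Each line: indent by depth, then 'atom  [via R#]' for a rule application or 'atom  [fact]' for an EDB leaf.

conn(c,i)  [via R1]
  conn(c,f)  [via R2]
    parent(c,j)  [fact]
    edge(j,f)  [fact]
  edge(f,i)  [fact]

round 1: derive conn(a,f) via R0 from parent(a,f)
round 1: derive conn(a,g) via R0 from parent(a,g)
round 1: derive conn(a,i) via R0 from parent(a,i)
round 1: derive conn(c,j) via R0 from parent(c,j)
round 1: derive conn(d,i) via R0 from parent(d,i)
round 1: derive conn(g,d) via R0 from parent(g,d)
round 1: derive conn(g,h) via R0 from parent(g,h)
round 1: derive conn(h,f) via R0 from parent(h,f)
round 1: derive conn(i,a) via R0 from parent(i,a)
round 1: derive conn(i,d) via R0 from parent(i,d)
round 1: derive conn(i,g) via R0 from parent(i,g)
round 1: derive conn(c,f) via R2 from parent(c,j), edge(j,f)
round 1: derive conn(d,g) via R2 from parent(d,i), edge(i,g)
round 1: derive conn(g,a) via R2 from parent(g,h), edge(h,a)
round 1: derive conn(g,c) via R2 from parent(g,d), edge(d,c)
round 1: derive conn(h,g) via R2 from parent(h,f), edge(f,g)
round 1: derive conn(h,i) via R2 from parent(h,f), edge(f,i)
round 1: derive conn(i,c) via R2 from parent(i,d), edge(d,c)
round 1: derive conn(i,h) via R2 from parent(i,a), edge(a,h)
round 2: derive conn(c,g) via R1 from conn(c,f), edge(f,g)
round 2: derive conn(c,i) via R1 from conn(c,f), edge(f,i)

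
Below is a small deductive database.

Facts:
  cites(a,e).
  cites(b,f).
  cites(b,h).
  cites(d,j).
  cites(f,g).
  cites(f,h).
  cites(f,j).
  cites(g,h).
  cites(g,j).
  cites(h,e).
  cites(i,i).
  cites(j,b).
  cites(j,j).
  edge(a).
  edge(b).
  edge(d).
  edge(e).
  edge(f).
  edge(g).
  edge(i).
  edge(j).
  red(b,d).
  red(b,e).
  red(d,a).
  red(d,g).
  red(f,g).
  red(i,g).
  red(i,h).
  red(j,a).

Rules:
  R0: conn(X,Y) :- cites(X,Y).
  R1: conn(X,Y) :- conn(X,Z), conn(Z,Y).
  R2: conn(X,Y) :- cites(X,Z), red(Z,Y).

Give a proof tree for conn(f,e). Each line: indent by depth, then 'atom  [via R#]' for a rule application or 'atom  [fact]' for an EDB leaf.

round 1: derive conn(a,e) via R0 from cites(a,e)
round 1: derive conn(b,f) via R0 from cites(b,f)
round 1: derive conn(b,h) via R0 from cites(b,h)
round 1: derive conn(d,j) via R0 from cites(d,j)
round 1: derive conn(f,g) via R0 from cites(f,g)
round 1: derive conn(f,h) via R0 from cites(f,h)
round 1: derive conn(f,j) via R0 from cites(f,j)
round 1: derive conn(g,h) via R0 from cites(g,h)
round 1: derive conn(g,j) via R0 from cites(g,j)
round 1: derive conn(h,e) via R0 from cites(h,e)
round 1: derive conn(i,i) via R0 from cites(i,i)
round 1: derive conn(j,b) via R0 from cites(j,b)
round 1: derive conn(j,j) via R0 from cites(j,j)
round 1: derive conn(b,g) via R2 from cites(b,f), red(f,g)
round 1: derive conn(d,a) via R2 from cites(d,j), red(j,a)
round 1: derive conn(f,a) via R2 from cites(f,j), red(j,a)
round 1: derive conn(g,a) via R2 from cites(g,j), red(j,a)
round 1: derive conn(i,g) via R2 from cites(i,i), red(i,g)
round 1: derive conn(i,h) via R2 from cites(i,i), red(i,h)
round 1: derive conn(j,a) via R2 from cites(j,j), red(j,a)
round 1: derive conn(j,d) via R2 from cites(j,b), red(b,d)
round 1: derive conn(j,e) via R2 from cites(j,b), red(b,e)
round 2: derive conn(b,a) via R1 from conn(b,f), conn(f,a)
round 2: derive conn(b,e) via R1 from conn(b,h), conn(h,e)
round 2: derive conn(b,j) via R1 from conn(b,f), conn(f,j)
round 2: derive conn(d,b) via R1 from conn(d,j), conn(j,b)
round 2: derive conn(d,d) via R1 from conn(d,j), conn(j,d)
round 2: derive conn(d,e) via R1 from conn(d,a), conn(a,e)
round 2: derive conn(f,b) via R1 from conn(f,j), conn(j,b)
round 2: derive conn(f,d) via R1 from conn(f,j), conn(j,d)
round 2: derive conn(f,e) via R1 from conn(f,a), conn(a,e)
round 2: derive conn(g,b) via R1 from conn(g,j), conn(j,b)
round 2: derive conn(g,d) via R1 from conn(g,j), conn(j,d)
round 2: derive conn(g,e) via R1 from conn(g,a), conn(a,e)
round 2: derive conn(i,a) via R1 from conn(i,g), conn(g,a)
round 2: derive conn(i,e) via R1 from conn(i,h), conn(h,e)
round 2: derive conn(i,j) via R1 from conn(i,g), conn(g,j)
round 2: derive conn(j,f) via R1 from conn(j,b), conn(b,f)
round 2: derive conn(j,g) via R1 from conn(j,b), conn(b,g)
round 2: derive conn(j,h) via R1 from conn(j,b), conn(b,h)
round 3: derive conn(b,b) via R1 from conn(b,f), conn(f,b)
round 3: derive conn(b,d) via R1 from conn(b,f), conn(f,d)
round 3: derive conn(d,f) via R1 from conn(d,b), conn(b,f)
round 3: derive conn(d,g) via R1 from conn(d,b), conn(b,g)
round 3: derive conn(d,h) via R1 from conn(d,b), conn(b,h)
round 3: derive conn(f,f) via R1 from conn(f,b), conn(b,f)
round 3: derive conn(g,f) via R1 from conn(g,b), conn(b,f)
round 3: derive conn(g,g) via R1 from conn(g,b), conn(b,g)
round 3: derive conn(i,b) via R1 from conn(i,g), conn(g,b)
round 3: derive conn(i,d) via R1 from conn(i,g), conn(g,d)
round 3: derive conn(i,f) via R1 from conn(i,j), conn(j,f)

conn(f,e)  [via R1]
  conn(f,a)  [via R2]
    cites(f,j)  [fact]
    red(j,a)  [fact]
  conn(a,e)  [via R0]
    cites(a,e)  [fact]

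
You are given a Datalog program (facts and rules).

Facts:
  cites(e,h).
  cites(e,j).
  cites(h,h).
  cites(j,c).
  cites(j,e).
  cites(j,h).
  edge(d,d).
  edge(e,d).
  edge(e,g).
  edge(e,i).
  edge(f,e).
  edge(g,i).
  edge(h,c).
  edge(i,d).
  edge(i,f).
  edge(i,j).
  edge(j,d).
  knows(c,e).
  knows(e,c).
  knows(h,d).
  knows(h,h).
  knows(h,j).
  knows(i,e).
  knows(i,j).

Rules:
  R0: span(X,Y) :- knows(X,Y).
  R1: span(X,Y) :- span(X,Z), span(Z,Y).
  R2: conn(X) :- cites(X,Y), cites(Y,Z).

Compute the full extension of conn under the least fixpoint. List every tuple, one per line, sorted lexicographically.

conn(e)
conn(h)
conn(j)

round 1: derive conn(e) via R2 from cites(e,h), cites(h,h)
round 1: derive conn(h) via R2 from cites(h,h), cites(h,h)
round 1: derive conn(j) via R2 from cites(j,e), cites(e,h)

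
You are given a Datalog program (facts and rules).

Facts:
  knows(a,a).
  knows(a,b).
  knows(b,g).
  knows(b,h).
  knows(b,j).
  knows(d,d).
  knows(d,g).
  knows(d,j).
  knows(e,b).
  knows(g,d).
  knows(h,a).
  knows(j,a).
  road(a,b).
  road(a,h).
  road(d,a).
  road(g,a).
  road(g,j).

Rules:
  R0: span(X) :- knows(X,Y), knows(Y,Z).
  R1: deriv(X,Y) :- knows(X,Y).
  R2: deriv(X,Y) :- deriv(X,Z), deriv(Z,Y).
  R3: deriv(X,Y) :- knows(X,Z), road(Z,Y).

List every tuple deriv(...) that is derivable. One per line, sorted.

deriv(a,a)
deriv(a,b)
deriv(a,d)
deriv(a,g)
deriv(a,h)
deriv(a,j)
deriv(b,a)
deriv(b,b)
deriv(b,d)
deriv(b,g)
deriv(b,h)
deriv(b,j)
deriv(d,a)
deriv(d,b)
deriv(d,d)
deriv(d,g)
deriv(d,h)
deriv(d,j)
deriv(e,a)
deriv(e,b)
deriv(e,d)
deriv(e,g)
deriv(e,h)
deriv(e,j)
deriv(g,a)
deriv(g,b)
deriv(g,d)
deriv(g,g)
deriv(g,h)
deriv(g,j)
deriv(h,a)
deriv(h,b)
deriv(h,d)
deriv(h,g)
deriv(h,h)
deriv(h,j)
deriv(j,a)
deriv(j,b)
deriv(j,d)
deriv(j,g)
deriv(j,h)
deriv(j,j)

round 1: derive deriv(a,a) via R1 from knows(a,a)
round 1: derive deriv(a,b) via R1 from knows(a,b)
round 1: derive deriv(b,g) via R1 from knows(b,g)
round 1: derive deriv(b,h) via R1 from knows(b,h)
round 1: derive deriv(b,j) via R1 from knows(b,j)
round 1: derive deriv(d,d) via R1 from knows(d,d)
round 1: derive deriv(d,g) via R1 from knows(d,g)
round 1: derive deriv(d,j) via R1 from knows(d,j)
round 1: derive deriv(e,b) via R1 from knows(e,b)
round 1: derive deriv(g,d) via R1 from knows(g,d)
round 1: derive deriv(h,a) via R1 from knows(h,a)
round 1: derive deriv(j,a) via R1 from knows(j,a)
round 1: derive deriv(a,h) via R3 from knows(a,a), road(a,h)
round 1: derive deriv(b,a) via R3 from knows(b,g), road(g,a)
round 1: derive deriv(d,a) via R3 from knows(d,d), road(d,a)
round 1: derive deriv(g,a) via R3 from knows(g,d), road(d,a)
round 1: derive deriv(h,b) via R3 from knows(h,a), road(a,b)
round 1: derive deriv(h,h) via R3 from knows(h,a), road(a,h)
round 1: derive deriv(j,b) via R3 from knows(j,a), road(a,b)
round 1: derive deriv(j,h) via R3 from knows(j,a), road(a,h)
round 2: derive deriv(a,g) via R2 from deriv(a,b), deriv(b,g)
round 2: derive deriv(a,j) via R2 from deriv(a,b), deriv(b,j)
round 2: derive deriv(b,b) via R2 from deriv(b,a), deriv(a,b)
round 2: derive deriv(b,d) via R2 from deriv(b,g), deriv(g,d)
round 2: derive deriv(d,b) via R2 from deriv(d,a), deriv(a,b)
round 2: derive deriv(d,h) via R2 from deriv(d,a), deriv(a,h)
round 2: derive deriv(e,a) via R2 from deriv(e,b), deriv(b,a)
round 2: derive deriv(e,g) via R2 from deriv(e,b), deriv(b,g)
round 2: derive deriv(e,h) via R2 from deriv(e,b), deriv(b,h)
round 2: derive deriv(e,j) via R2 from deriv(e,b), deriv(b,j)
round 2: derive deriv(g,b) via R2 from deriv(g,a), deriv(a,b)
round 2: derive deriv(g,g) via R2 from deriv(g,d), deriv(d,g)
round 2: derive deriv(g,h) via R2 from deriv(g,a), deriv(a,h)
round 2: derive deriv(g,j) via R2 from deriv(g,d), deriv(d,j)
round 2: derive deriv(h,g) via R2 from deriv(h,b), deriv(b,g)
round 2: derive deriv(h,j) via R2 from deriv(h,b), deriv(b,j)
round 2: derive deriv(j,g) via R2 from deriv(j,b), deriv(b,g)
round 2: derive deriv(j,j) via R2 from deriv(j,b), deriv(b,j)
round 3: derive deriv(a,d) via R2 from deriv(a,b), deriv(b,d)
round 3: derive deriv(e,d) via R2 from deriv(e,b), deriv(b,d)
round 3: derive deriv(h,d) via R2 from deriv(h,b), deriv(b,d)
round 3: derive deriv(j,d) via R2 from deriv(j,b), deriv(b,d)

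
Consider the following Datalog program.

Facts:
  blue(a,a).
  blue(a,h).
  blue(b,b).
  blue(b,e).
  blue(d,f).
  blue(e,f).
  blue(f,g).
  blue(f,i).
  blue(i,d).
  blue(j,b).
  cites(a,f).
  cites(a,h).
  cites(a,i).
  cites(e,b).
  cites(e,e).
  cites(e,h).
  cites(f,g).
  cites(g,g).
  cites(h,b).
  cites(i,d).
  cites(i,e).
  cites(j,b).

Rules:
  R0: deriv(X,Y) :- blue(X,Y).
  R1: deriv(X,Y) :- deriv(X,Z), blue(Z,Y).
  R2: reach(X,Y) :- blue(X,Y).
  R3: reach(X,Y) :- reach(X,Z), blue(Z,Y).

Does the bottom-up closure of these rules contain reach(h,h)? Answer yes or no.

no

round 1: derive reach(a,a) via R2 from blue(a,a)
round 1: derive reach(a,h) via R2 from blue(a,h)
round 1: derive reach(b,b) via R2 from blue(b,b)
round 1: derive reach(b,e) via R2 from blue(b,e)
round 1: derive reach(d,f) via R2 from blue(d,f)
round 1: derive reach(e,f) via R2 from blue(e,f)
round 1: derive reach(f,g) via R2 from blue(f,g)
round 1: derive reach(f,i) via R2 from blue(f,i)
round 1: derive reach(i,d) via R2 from blue(i,d)
round 1: derive reach(j,b) via R2 from blue(j,b)
round 2: derive reach(b,f) via R3 from reach(b,e), blue(e,f)
round 2: derive reach(d,g) via R3 from reach(d,f), blue(f,g)
round 2: derive reach(d,i) via R3 from reach(d,f), blue(f,i)
round 2: derive reach(e,g) via R3 from reach(e,f), blue(f,g)
round 2: derive reach(e,i) via R3 from reach(e,f), blue(f,i)
round 2: derive reach(f,d) via R3 from reach(f,i), blue(i,d)
round 2: derive reach(i,f) via R3 from reach(i,d), blue(d,f)
round 2: derive reach(j,e) via R3 from reach(j,b), blue(b,e)
round 3: derive reach(b,g) via R3 from reach(b,f), blue(f,g)
round 3: derive reach(b,i) via R3 from reach(b,f), blue(f,i)
round 3: derive reach(d,d) via R3 from reach(d,i), blue(i,d)
round 3: derive reach(e,d) via R3 from reach(e,i), blue(i,d)
round 3: derive reach(f,f) via R3 from reach(f,d), blue(d,f)
round 3: derive reach(i,g) via R3 from reach(i,f), blue(f,g)
round 3: derive reach(i,i) via R3 from reach(i,f), blue(f,i)
round 3: derive reach(j,f) via R3 from reach(j,e), blue(e,f)
round 4: derive reach(b,d) via R3 from reach(b,i), blue(i,d)
round 4: derive reach(j,g) via R3 from reach(j,f), blue(f,g)
round 4: derive reach(j,i) via R3 from reach(j,f), blue(f,i)
round 5: derive reach(j,d) via R3 from reach(j,i), blue(i,d)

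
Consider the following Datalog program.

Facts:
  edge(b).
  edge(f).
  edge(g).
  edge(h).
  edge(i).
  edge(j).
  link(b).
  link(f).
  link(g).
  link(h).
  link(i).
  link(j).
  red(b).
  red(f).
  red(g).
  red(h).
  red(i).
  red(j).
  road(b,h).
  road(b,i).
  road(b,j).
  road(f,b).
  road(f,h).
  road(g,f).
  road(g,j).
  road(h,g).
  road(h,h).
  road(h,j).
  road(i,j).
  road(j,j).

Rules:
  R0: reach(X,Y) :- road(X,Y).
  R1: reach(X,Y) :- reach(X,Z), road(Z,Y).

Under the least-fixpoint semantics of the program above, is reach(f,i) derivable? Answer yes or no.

yes

round 1: derive reach(b,h) via R0 from road(b,h)
round 1: derive reach(b,i) via R0 from road(b,i)
round 1: derive reach(b,j) via R0 from road(b,j)
round 1: derive reach(f,b) via R0 from road(f,b)
round 1: derive reach(f,h) via R0 from road(f,h)
round 1: derive reach(g,f) via R0 from road(g,f)
round 1: derive reach(g,j) via R0 from road(g,j)
round 1: derive reach(h,g) via R0 from road(h,g)
round 1: derive reach(h,h) via R0 from road(h,h)
round 1: derive reach(h,j) via R0 from road(h,j)
round 1: derive reach(i,j) via R0 from road(i,j)
round 1: derive reach(j,j) via R0 from road(j,j)
round 2: derive reach(b,g) via R1 from reach(b,h), road(h,g)
round 2: derive reach(f,g) via R1 from reach(f,h), road(h,g)
round 2: derive reach(f,i) via R1 from reach(f,b), road(b,i)
round 2: derive reach(f,j) via R1 from reach(f,b), road(b,j)
round 2: derive reach(g,b) via R1 from reach(g,f), road(f,b)
round 2: derive reach(g,h) via R1 from reach(g,f), road(f,h)
round 2: derive reach(h,f) via R1 from reach(h,g), road(g,f)
round 3: derive reach(b,f) via R1 from reach(b,g), road(g,f)
round 3: derive reach(f,f) via R1 from reach(f,g), road(g,f)
round 3: derive reach(g,g) via R1 from reach(g,h), road(h,g)
round 3: derive reach(g,i) via R1 from reach(g,b), road(b,i)
round 3: derive reach(h,b) via R1 from reach(h,f), road(f,b)
round 4: derive reach(b,b) via R1 from reach(b,f), road(f,b)
round 4: derive reach(h,i) via R1 from reach(h,b), road(b,i)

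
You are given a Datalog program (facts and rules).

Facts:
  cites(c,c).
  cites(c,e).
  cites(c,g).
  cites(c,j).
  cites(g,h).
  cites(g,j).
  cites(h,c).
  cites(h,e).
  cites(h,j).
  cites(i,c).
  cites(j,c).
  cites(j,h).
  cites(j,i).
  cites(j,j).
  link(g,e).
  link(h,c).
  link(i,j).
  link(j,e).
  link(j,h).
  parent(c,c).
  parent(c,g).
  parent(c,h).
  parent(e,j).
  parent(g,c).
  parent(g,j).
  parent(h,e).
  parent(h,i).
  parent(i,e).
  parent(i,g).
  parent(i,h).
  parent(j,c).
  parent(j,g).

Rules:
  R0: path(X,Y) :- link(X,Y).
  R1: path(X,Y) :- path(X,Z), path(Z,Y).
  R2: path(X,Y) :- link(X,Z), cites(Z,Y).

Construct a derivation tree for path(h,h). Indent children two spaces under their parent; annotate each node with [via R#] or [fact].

path(h,h)  [via R1]
  path(h,j)  [via R2]
    link(h,c)  [fact]
    cites(c,j)  [fact]
  path(j,h)  [via R0]
    link(j,h)  [fact]

round 1: derive path(g,e) via R0 from link(g,e)
round 1: derive path(h,c) via R0 from link(h,c)
round 1: derive path(i,j) via R0 from link(i,j)
round 1: derive path(j,e) via R0 from link(j,e)
round 1: derive path(j,h) via R0 from link(j,h)
round 1: derive path(h,e) via R2 from link(h,c), cites(c,e)
round 1: derive path(h,g) via R2 from link(h,c), cites(c,g)
round 1: derive path(h,j) via R2 from link(h,c), cites(c,j)
round 1: derive path(i,c) via R2 from link(i,j), cites(j,c)
round 1: derive path(i,h) via R2 from link(i,j), cites(j,h)
round 1: derive path(i,i) via R2 from link(i,j), cites(j,i)
round 1: derive path(j,c) via R2 from link(j,h), cites(h,c)
round 1: derive path(j,j) via R2 from link(j,h), cites(h,j)
round 2: derive path(h,h) via R1 from path(h,j), path(j,h)
round 2: derive path(i,e) via R1 from path(i,h), path(h,e)
round 2: derive path(i,g) via R1 from path(i,h), path(h,g)
round 2: derive path(j,g) via R1 from path(j,h), path(h,g)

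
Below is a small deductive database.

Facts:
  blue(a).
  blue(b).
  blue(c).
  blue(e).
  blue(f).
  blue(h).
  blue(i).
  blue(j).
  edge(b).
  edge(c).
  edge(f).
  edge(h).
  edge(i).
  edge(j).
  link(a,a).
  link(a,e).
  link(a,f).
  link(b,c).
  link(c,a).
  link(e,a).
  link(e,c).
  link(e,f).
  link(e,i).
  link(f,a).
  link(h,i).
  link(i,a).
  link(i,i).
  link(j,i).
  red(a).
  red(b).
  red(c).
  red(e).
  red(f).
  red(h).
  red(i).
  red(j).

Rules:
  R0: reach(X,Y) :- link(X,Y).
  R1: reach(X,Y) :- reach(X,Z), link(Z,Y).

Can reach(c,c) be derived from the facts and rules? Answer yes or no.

yes

round 1: derive reach(a,a) via R0 from link(a,a)
round 1: derive reach(a,e) via R0 from link(a,e)
round 1: derive reach(a,f) via R0 from link(a,f)
round 1: derive reach(b,c) via R0 from link(b,c)
round 1: derive reach(c,a) via R0 from link(c,a)
round 1: derive reach(e,a) via R0 from link(e,a)
round 1: derive reach(e,c) via R0 from link(e,c)
round 1: derive reach(e,f) via R0 from link(e,f)
round 1: derive reach(e,i) via R0 from link(e,i)
round 1: derive reach(f,a) via R0 from link(f,a)
round 1: derive reach(h,i) via R0 from link(h,i)
round 1: derive reach(i,a) via R0 from link(i,a)
round 1: derive reach(i,i) via R0 from link(i,i)
round 1: derive reach(j,i) via R0 from link(j,i)
round 2: derive reach(a,c) via R1 from reach(a,e), link(e,c)
round 2: derive reach(a,i) via R1 from reach(a,e), link(e,i)
round 2: derive reach(b,a) via R1 from reach(b,c), link(c,a)
round 2: derive reach(c,e) via R1 from reach(c,a), link(a,e)
round 2: derive reach(c,f) via R1 from reach(c,a), link(a,f)
round 2: derive reach(e,e) via R1 from reach(e,a), link(a,e)
round 2: derive reach(f,e) via R1 from reach(f,a), link(a,e)
round 2: derive reach(f,f) via R1 from reach(f,a), link(a,f)
round 2: derive reach(h,a) via R1 from reach(h,i), link(i,a)
round 2: derive reach(i,e) via R1 from reach(i,a), link(a,e)
round 2: derive reach(i,f) via R1 from reach(i,a), link(a,f)
round 2: derive reach(j,a) via R1 from reach(j,i), link(i,a)
round 3: derive reach(b,e) via R1 from reach(b,a), link(a,e)
round 3: derive reach(b,f) via R1 from reach(b,a), link(a,f)
round 3: derive reach(c,c) via R1 from reach(c,e), link(e,c)
round 3: derive reach(c,i) via R1 from reach(c,e), link(e,i)
round 3: derive reach(f,c) via R1 from reach(f,e), link(e,c)
round 3: derive reach(f,i) via R1 from reach(f,e), link(e,i)
round 3: derive reach(h,e) via R1 from reach(h,a), link(a,e)
round 3: derive reach(h,f) via R1 from reach(h,a), link(a,f)
round 3: derive reach(i,c) via R1 from reach(i,e), link(e,c)
round 3: derive reach(j,e) via R1 from reach(j,a), link(a,e)
round 3: derive reach(j,f) via R1 from reach(j,a), link(a,f)
round 4: derive reach(b,i) via R1 from reach(b,e), link(e,i)
round 4: derive reach(h,c) via R1 from reach(h,e), link(e,c)
round 4: derive reach(j,c) via R1 from reach(j,e), link(e,c)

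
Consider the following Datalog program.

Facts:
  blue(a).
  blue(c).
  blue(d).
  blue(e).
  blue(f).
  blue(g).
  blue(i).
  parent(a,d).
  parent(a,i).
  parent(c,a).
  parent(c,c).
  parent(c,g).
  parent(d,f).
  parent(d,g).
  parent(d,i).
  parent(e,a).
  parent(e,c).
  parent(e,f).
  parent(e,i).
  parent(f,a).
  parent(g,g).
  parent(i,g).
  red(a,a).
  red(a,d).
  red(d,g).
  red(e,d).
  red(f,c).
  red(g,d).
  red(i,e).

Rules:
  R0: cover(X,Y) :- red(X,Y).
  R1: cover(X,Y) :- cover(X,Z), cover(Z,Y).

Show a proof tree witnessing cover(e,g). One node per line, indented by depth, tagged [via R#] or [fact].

cover(e,g)  [via R1]
  cover(e,d)  [via R0]
    red(e,d)  [fact]
  cover(d,g)  [via R0]
    red(d,g)  [fact]

round 1: derive cover(a,a) via R0 from red(a,a)
round 1: derive cover(a,d) via R0 from red(a,d)
round 1: derive cover(d,g) via R0 from red(d,g)
round 1: derive cover(e,d) via R0 from red(e,d)
round 1: derive cover(f,c) via R0 from red(f,c)
round 1: derive cover(g,d) via R0 from red(g,d)
round 1: derive cover(i,e) via R0 from red(i,e)
round 2: derive cover(a,g) via R1 from cover(a,d), cover(d,g)
round 2: derive cover(d,d) via R1 from cover(d,g), cover(g,d)
round 2: derive cover(e,g) via R1 from cover(e,d), cover(d,g)
round 2: derive cover(g,g) via R1 from cover(g,d), cover(d,g)
round 2: derive cover(i,d) via R1 from cover(i,e), cover(e,d)
round 3: derive cover(i,g) via R1 from cover(i,d), cover(d,g)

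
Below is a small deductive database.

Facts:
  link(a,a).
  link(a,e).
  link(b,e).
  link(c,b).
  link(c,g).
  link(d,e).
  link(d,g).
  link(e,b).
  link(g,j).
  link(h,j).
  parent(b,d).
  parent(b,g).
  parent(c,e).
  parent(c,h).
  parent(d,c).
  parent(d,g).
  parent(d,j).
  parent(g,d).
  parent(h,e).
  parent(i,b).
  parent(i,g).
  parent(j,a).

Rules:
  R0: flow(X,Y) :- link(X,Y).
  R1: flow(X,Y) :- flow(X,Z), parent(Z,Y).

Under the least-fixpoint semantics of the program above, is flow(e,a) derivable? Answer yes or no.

round 1: derive flow(a,a) via R0 from link(a,a)
round 1: derive flow(a,e) via R0 from link(a,e)
round 1: derive flow(b,e) via R0 from link(b,e)
round 1: derive flow(c,b) via R0 from link(c,b)
round 1: derive flow(c,g) via R0 from link(c,g)
round 1: derive flow(d,e) via R0 from link(d,e)
round 1: derive flow(d,g) via R0 from link(d,g)
round 1: derive flow(e,b) via R0 from link(e,b)
round 1: derive flow(g,j) via R0 from link(g,j)
round 1: derive flow(h,j) via R0 from link(h,j)
round 2: derive flow(c,d) via R1 from flow(c,b), parent(b,d)
round 2: derive flow(d,d) via R1 from flow(d,g), parent(g,d)
round 2: derive flow(e,d) via R1 from flow(e,b), parent(b,d)
round 2: derive flow(e,g) via R1 from flow(e,b), parent(b,g)
round 2: derive flow(g,a) via R1 from flow(g,j), parent(j,a)
round 2: derive flow(h,a) via R1 from flow(h,j), parent(j,a)
round 3: derive flow(c,c) via R1 from flow(c,d), parent(d,c)
round 3: derive flow(c,j) via R1 from flow(c,d), parent(d,j)
round 3: derive flow(d,c) via R1 from flow(d,d), parent(d,c)
round 3: derive flow(d,j) via R1 from flow(d,d), parent(d,j)
round 3: derive flow(e,c) via R1 from flow(e,d), parent(d,c)
round 3: derive flow(e,j) via R1 from flow(e,d), parent(d,j)
round 4: derive flow(c,a) via R1 from flow(c,j), parent(j,a)
round 4: derive flow(c,e) via R1 from flow(c,c), parent(c,e)
round 4: derive flow(c,h) via R1 from flow(c,c), parent(c,h)
round 4: derive flow(d,a) via R1 from flow(d,j), parent(j,a)
round 4: derive flow(d,h) via R1 from flow(d,c), parent(c,h)
round 4: derive flow(e,a) via R1 from flow(e,j), parent(j,a)
round 4: derive flow(e,e) via R1 from flow(e,c), parent(c,e)
round 4: derive flow(e,h) via R1 from flow(e,c), parent(c,h)

yes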